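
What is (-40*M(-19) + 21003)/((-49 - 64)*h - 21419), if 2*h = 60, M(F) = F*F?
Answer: -6563/24809 ≈ -0.26454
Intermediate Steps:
M(F) = F**2
h = 30 (h = (1/2)*60 = 30)
(-40*M(-19) + 21003)/((-49 - 64)*h - 21419) = (-40*(-19)**2 + 21003)/((-49 - 64)*30 - 21419) = (-40*361 + 21003)/(-113*30 - 21419) = (-14440 + 21003)/(-3390 - 21419) = 6563/(-24809) = 6563*(-1/24809) = -6563/24809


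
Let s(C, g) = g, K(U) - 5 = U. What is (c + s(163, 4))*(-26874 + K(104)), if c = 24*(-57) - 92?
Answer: 38969840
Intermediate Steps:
K(U) = 5 + U
c = -1460 (c = -1368 - 92 = -1460)
(c + s(163, 4))*(-26874 + K(104)) = (-1460 + 4)*(-26874 + (5 + 104)) = -1456*(-26874 + 109) = -1456*(-26765) = 38969840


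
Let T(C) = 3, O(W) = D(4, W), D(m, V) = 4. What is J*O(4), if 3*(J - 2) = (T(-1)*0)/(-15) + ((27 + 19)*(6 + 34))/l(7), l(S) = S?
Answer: 7528/21 ≈ 358.48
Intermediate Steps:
O(W) = 4
J = 1882/21 (J = 2 + ((3*0)/(-15) + ((27 + 19)*(6 + 34))/7)/3 = 2 + (0*(-1/15) + (46*40)*(1/7))/3 = 2 + (0 + 1840*(1/7))/3 = 2 + (0 + 1840/7)/3 = 2 + (1/3)*(1840/7) = 2 + 1840/21 = 1882/21 ≈ 89.619)
J*O(4) = (1882/21)*4 = 7528/21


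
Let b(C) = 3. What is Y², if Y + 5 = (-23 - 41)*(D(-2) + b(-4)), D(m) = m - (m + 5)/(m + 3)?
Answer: 15129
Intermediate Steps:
D(m) = m - (5 + m)/(3 + m)
Y = 123 (Y = -5 + (-23 - 41)*((-5 + (-2)² + 2*(-2))/(3 - 2) + 3) = -5 - 64*((-5 + 4 - 4)/1 + 3) = -5 - 64*(1*(-5) + 3) = -5 - 64*(-5 + 3) = -5 - 64*(-2) = -5 + 128 = 123)
Y² = 123² = 15129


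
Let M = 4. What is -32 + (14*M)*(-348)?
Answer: -19520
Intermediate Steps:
-32 + (14*M)*(-348) = -32 + (14*4)*(-348) = -32 + 56*(-348) = -32 - 19488 = -19520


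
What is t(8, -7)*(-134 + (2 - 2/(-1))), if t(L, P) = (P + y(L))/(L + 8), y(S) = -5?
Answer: 195/2 ≈ 97.500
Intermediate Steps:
t(L, P) = (-5 + P)/(8 + L) (t(L, P) = (P - 5)/(L + 8) = (-5 + P)/(8 + L))
t(8, -7)*(-134 + (2 - 2/(-1))) = ((-5 - 7)/(8 + 8))*(-134 + (2 - 2/(-1))) = (-12/16)*(-134 + (2 - 1*(-2))) = ((1/16)*(-12))*(-134 + (2 + 2)) = -3*(-134 + 4)/4 = -¾*(-130) = 195/2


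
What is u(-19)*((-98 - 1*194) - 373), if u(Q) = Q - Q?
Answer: 0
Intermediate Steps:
u(Q) = 0
u(-19)*((-98 - 1*194) - 373) = 0*((-98 - 1*194) - 373) = 0*((-98 - 194) - 373) = 0*(-292 - 373) = 0*(-665) = 0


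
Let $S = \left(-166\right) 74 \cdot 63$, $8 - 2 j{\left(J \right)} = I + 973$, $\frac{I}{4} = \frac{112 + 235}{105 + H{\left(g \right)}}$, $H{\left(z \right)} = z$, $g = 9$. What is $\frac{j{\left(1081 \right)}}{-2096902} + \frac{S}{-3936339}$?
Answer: $\frac{20579519773393}{104552150209188} \approx 0.19684$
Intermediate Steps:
$I = \frac{694}{57}$ ($I = 4 \frac{112 + 235}{105 + 9} = 4 \cdot \frac{347}{114} = \frac{694}{57} \approx 12.175$)
$j{\left(J \right)} = - \frac{55699}{114}$ ($j{\left(J \right)} = 4 - \frac{\frac{694}{57} + 973}{2} = 4 - \frac{56155}{114} = - \frac{55699}{114}$)
$S = -773892$ ($S = \left(-12284\right) 63 = -773892$)
$\frac{j{\left(1081 \right)}}{-2096902} + \frac{S}{-3936339} = - \frac{55699}{114 \left(-2096902\right)} - \frac{773892}{-3936339} = \left(- \frac{55699}{114}\right) \left(- \frac{1}{2096902}\right) - - \frac{85988}{437371} = \frac{55699}{239046828} + \frac{85988}{437371} = \frac{20579519773393}{104552150209188}$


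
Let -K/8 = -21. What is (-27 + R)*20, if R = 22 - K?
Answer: -3460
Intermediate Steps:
K = 168 (K = -8*(-21) = 168)
R = -146 (R = 22 - 1*168 = 22 - 168 = -146)
(-27 + R)*20 = (-27 - 146)*20 = -173*20 = -3460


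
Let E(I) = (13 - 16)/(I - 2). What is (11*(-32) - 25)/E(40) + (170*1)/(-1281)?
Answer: 6117032/1281 ≈ 4775.2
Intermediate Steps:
E(I) = -3/(-2 + I)
(11*(-32) - 25)/E(40) + (170*1)/(-1281) = (11*(-32) - 25)/((-3/(-2 + 40))) + (170*1)/(-1281) = (-352 - 25)/((-3/38)) + 170*(-1/1281) = -377/((-3*1/38)) - 170/1281 = -377/(-3/38) - 170/1281 = -377*(-38/3) - 170/1281 = 14326/3 - 170/1281 = 6117032/1281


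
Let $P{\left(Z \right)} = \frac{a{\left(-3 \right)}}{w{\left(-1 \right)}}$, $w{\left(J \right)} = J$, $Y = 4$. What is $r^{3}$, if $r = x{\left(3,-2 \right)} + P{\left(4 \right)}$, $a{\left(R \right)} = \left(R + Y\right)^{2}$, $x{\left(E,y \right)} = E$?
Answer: $8$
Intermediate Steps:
$a{\left(R \right)} = \left(4 + R\right)^{2}$ ($a{\left(R \right)} = \left(R + 4\right)^{2} = \left(4 + R\right)^{2}$)
$P{\left(Z \right)} = -1$ ($P{\left(Z \right)} = \frac{\left(4 - 3\right)^{2}}{-1} = 1^{2} \left(-1\right) = 1 \left(-1\right) = -1$)
$r = 2$ ($r = 3 - 1 = 2$)
$r^{3} = 2^{3} = 8$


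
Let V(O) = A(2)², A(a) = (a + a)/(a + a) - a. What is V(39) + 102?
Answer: 103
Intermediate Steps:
A(a) = 1 - a (A(a) = (2*a)/((2*a)) - a = (2*a)*(1/(2*a)) - a = 1 - a)
V(O) = 1 (V(O) = (1 - 1*2)² = (1 - 2)² = (-1)² = 1)
V(39) + 102 = 1 + 102 = 103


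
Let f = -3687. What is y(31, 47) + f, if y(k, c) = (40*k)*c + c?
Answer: 54640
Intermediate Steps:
y(k, c) = c + 40*c*k (y(k, c) = 40*c*k + c = c + 40*c*k)
y(31, 47) + f = 47*(1 + 40*31) - 3687 = 47*(1 + 1240) - 3687 = 47*1241 - 3687 = 58327 - 3687 = 54640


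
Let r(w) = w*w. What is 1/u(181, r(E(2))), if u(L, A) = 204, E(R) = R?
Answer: 1/204 ≈ 0.0049020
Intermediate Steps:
r(w) = w²
1/u(181, r(E(2))) = 1/204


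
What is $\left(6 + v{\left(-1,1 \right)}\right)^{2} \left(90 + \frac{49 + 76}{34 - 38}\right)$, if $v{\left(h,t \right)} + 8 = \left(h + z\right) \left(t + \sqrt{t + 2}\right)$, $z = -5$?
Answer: $10105 + 5640 \sqrt{3} \approx 19874.0$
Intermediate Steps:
$v{\left(h,t \right)} = -8 + \left(-5 + h\right) \left(t + \sqrt{2 + t}\right)$ ($v{\left(h,t \right)} = -8 + \left(h - 5\right) \left(t + \sqrt{t + 2}\right) = -8 + \left(-5 + h\right) \left(t + \sqrt{2 + t}\right)$)
$\left(6 + v{\left(-1,1 \right)}\right)^{2} \left(90 + \frac{49 + 76}{34 - 38}\right) = \left(6 - \left(14 + 6 \sqrt{2 + 1}\right)\right)^{2} \left(90 + \frac{49 + 76}{34 - 38}\right) = \left(6 - \left(14 + 6 \sqrt{3}\right)\right)^{2} \left(90 + \frac{125}{-4}\right) = \left(6 - \left(14 + 6 \sqrt{3}\right)\right)^{2} \left(90 + 125 \left(- \frac{1}{4}\right)\right) = \left(-8 - 6 \sqrt{3}\right)^{2} \left(90 - \frac{125}{4}\right) = \left(-8 - 6 \sqrt{3}\right)^{2} \cdot \frac{235}{4} = \frac{235 \left(-8 - 6 \sqrt{3}\right)^{2}}{4}$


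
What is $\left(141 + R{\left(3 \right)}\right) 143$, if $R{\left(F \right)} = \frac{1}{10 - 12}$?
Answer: $\frac{40183}{2} \approx 20092.0$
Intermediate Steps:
$R{\left(F \right)} = - \frac{1}{2}$ ($R{\left(F \right)} = \frac{1}{-2} = - \frac{1}{2}$)
$\left(141 + R{\left(3 \right)}\right) 143 = \left(141 - \frac{1}{2}\right) 143 = \frac{281}{2} \cdot 143 = \frac{40183}{2}$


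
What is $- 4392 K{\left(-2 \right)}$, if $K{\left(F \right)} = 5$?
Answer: $-21960$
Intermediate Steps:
$- 4392 K{\left(-2 \right)} = \left(-4392\right) 5 = -21960$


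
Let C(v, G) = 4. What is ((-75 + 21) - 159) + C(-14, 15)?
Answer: -209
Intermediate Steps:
((-75 + 21) - 159) + C(-14, 15) = ((-75 + 21) - 159) + 4 = (-54 - 159) + 4 = -213 + 4 = -209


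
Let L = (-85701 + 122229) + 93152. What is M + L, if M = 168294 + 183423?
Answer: 481397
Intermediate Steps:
L = 129680 (L = 36528 + 93152 = 129680)
M = 351717
M + L = 351717 + 129680 = 481397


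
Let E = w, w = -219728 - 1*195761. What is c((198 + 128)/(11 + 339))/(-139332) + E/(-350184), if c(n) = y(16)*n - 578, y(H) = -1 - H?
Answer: 49839712291/41855742600 ≈ 1.1908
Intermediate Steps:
w = -415489 (w = -219728 - 195761 = -415489)
E = -415489
c(n) = -578 - 17*n (c(n) = (-1 - 1*16)*n - 578 = (-1 - 16)*n - 578 = -17*n - 578 = -578 - 17*n)
c((198 + 128)/(11 + 339))/(-139332) + E/(-350184) = (-578 - 17*(198 + 128)/(11 + 339))/(-139332) - 415489/(-350184) = (-578 - 5542/350)*(-1/139332) - 415489*(-1/350184) = (-578 - 5542/350)*(-1/139332) + 415489/350184 = (-578 - 17*163/175)*(-1/139332) + 415489/350184 = (-578 - 2771/175)*(-1/139332) + 415489/350184 = -103921/175*(-1/139332) + 415489/350184 = 6113/1434300 + 415489/350184 = 49839712291/41855742600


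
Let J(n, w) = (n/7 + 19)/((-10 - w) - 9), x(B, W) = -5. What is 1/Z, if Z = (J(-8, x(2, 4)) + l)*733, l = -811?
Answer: -98/58348999 ≈ -1.6795e-6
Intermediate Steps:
J(n, w) = (19 + n/7)/(-19 - w) (J(n, w) = (n*(⅐) + 19)/(-19 - w) = (n/7 + 19)/(-19 - w) = (19 + n/7)/(-19 - w))
Z = -58348999/98 (Z = ((-133 - 1*(-8))/(7*(19 - 5)) - 811)*733 = ((⅐)*(-133 + 8)/14 - 811)*733 = ((⅐)*(1/14)*(-125) - 811)*733 = (-125/98 - 811)*733 = -79603/98*733 = -58348999/98 ≈ -5.9540e+5)
1/Z = 1/(-58348999/98) = -98/58348999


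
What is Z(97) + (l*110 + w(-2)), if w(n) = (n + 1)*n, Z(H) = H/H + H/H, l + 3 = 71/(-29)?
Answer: -17264/29 ≈ -595.31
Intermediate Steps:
l = -158/29 (l = -3 + 71/(-29) = -3 + 71*(-1/29) = -3 - 71/29 = -158/29 ≈ -5.4483)
Z(H) = 2 (Z(H) = 1 + 1 = 2)
w(n) = n*(1 + n) (w(n) = (1 + n)*n = n*(1 + n))
Z(97) + (l*110 + w(-2)) = 2 + (-158/29*110 - 2*(1 - 2)) = 2 + (-17380/29 - 2*(-1)) = 2 + (-17380/29 + 2) = 2 - 17322/29 = -17264/29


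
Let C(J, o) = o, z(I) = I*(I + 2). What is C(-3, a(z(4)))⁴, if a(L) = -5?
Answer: 625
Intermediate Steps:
z(I) = I*(2 + I)
C(-3, a(z(4)))⁴ = (-5)⁴ = 625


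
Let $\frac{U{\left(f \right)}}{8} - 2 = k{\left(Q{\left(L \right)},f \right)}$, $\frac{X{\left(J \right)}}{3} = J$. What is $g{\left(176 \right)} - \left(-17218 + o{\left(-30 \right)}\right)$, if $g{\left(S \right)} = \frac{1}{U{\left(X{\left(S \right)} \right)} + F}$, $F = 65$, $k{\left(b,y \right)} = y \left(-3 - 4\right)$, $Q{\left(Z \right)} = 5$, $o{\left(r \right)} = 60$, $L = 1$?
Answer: $\frac{505937945}{29487} \approx 17158.0$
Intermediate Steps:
$k{\left(b,y \right)} = - 7 y$ ($k{\left(b,y \right)} = y \left(-7\right) = - 7 y$)
$X{\left(J \right)} = 3 J$
$U{\left(f \right)} = 16 - 56 f$ ($U{\left(f \right)} = 16 + 8 \left(- 7 f\right) = 16 - 56 f$)
$g{\left(S \right)} = \frac{1}{81 - 168 S}$ ($g{\left(S \right)} = \frac{1}{\left(16 - 56 \cdot 3 S\right) + 65} = \frac{1}{\left(16 - 168 S\right) + 65} = \frac{1}{81 - 168 S}$)
$g{\left(176 \right)} - \left(-17218 + o{\left(-30 \right)}\right) = \frac{1}{3 \left(27 - 9856\right)} + \left(17218 - 60\right) = \frac{1}{3 \left(-9829\right)} + 17158 = \frac{1}{3} \left(- \frac{1}{9829}\right) + 17158 = - \frac{1}{29487} + 17158 = \frac{505937945}{29487}$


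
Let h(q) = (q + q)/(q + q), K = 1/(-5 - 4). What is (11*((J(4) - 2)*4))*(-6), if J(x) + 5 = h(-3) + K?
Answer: 4840/3 ≈ 1613.3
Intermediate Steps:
K = -1/9 (K = 1/(-9) = -1/9 ≈ -0.11111)
h(q) = 1 (h(q) = (2*q)/((2*q)) = (2*q)*(1/(2*q)) = 1)
J(x) = -37/9 (J(x) = -5 + (1 - 1/9) = -5 + 8/9 = -37/9)
(11*((J(4) - 2)*4))*(-6) = (11*((-37/9 - 2)*4))*(-6) = (11*(-55/9*4))*(-6) = (11*(-220/9))*(-6) = -2420/9*(-6) = 4840/3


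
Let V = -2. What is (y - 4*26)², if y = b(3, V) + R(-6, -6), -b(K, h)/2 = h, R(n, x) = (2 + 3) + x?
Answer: 10201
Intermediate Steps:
R(n, x) = 5 + x
b(K, h) = -2*h
y = 3 (y = -2*(-2) + (5 - 6) = 4 - 1 = 3)
(y - 4*26)² = (3 - 4*26)² = (3 - 104)² = (-101)² = 10201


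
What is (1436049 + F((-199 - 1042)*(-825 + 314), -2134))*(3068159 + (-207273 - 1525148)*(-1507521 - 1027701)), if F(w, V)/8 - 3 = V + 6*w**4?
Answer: 34094293990167046296402174307731982229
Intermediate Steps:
F(w, V) = 24 + 8*V + 48*w**4 (F(w, V) = 24 + 8*(V + 6*w**4) = 24 + (8*V + 48*w**4) = 24 + 8*V + 48*w**4)
(1436049 + F((-199 - 1042)*(-825 + 314), -2134))*(3068159 + (-207273 - 1525148)*(-1507521 - 1027701)) = (1436049 + (24 + 8*(-2134) + 48*((-199 - 1042)*(-825 + 314))**4))*(3068159 + (-207273 - 1525148)*(-1507521 - 1027701)) = (1436049 + (24 - 17072 + 48*(-1241*(-511))**4))*(3068159 - 1732421*(-2535222)) = (1436049 + (24 - 17072 + 48*634151**4))*(3068159 + 4392071832462) = (1436049 + (24 - 17072 + 48*161722604357540379621601))*4392074900621 = (1436049 + (24 - 17072 + 7762685009161938221836848))*4392074900621 = (1436049 + 7762685009161938221819800)*4392074900621 = 7762685009161938223255849*4392074900621 = 34094293990167046296402174307731982229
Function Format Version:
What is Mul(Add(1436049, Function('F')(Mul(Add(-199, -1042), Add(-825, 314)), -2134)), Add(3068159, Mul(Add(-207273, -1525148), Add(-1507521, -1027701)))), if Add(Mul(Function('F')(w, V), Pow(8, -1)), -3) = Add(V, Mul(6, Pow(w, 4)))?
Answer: 34094293990167046296402174307731982229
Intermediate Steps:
Function('F')(w, V) = Add(24, Mul(8, V), Mul(48, Pow(w, 4))) (Function('F')(w, V) = Add(24, Mul(8, Add(V, Mul(6, Pow(w, 4))))) = Add(24, Add(Mul(8, V), Mul(48, Pow(w, 4)))) = Add(24, Mul(8, V), Mul(48, Pow(w, 4))))
Mul(Add(1436049, Function('F')(Mul(Add(-199, -1042), Add(-825, 314)), -2134)), Add(3068159, Mul(Add(-207273, -1525148), Add(-1507521, -1027701)))) = Mul(Add(1436049, Add(24, Mul(8, -2134), Mul(48, Pow(Mul(Add(-199, -1042), Add(-825, 314)), 4)))), Add(3068159, Mul(Add(-207273, -1525148), Add(-1507521, -1027701)))) = Mul(Add(1436049, Add(24, -17072, Mul(48, Pow(Mul(-1241, -511), 4)))), Add(3068159, Mul(-1732421, -2535222))) = Mul(Add(1436049, Add(24, -17072, Mul(48, Pow(634151, 4)))), Add(3068159, 4392071832462)) = Mul(Add(1436049, Add(24, -17072, Mul(48, 161722604357540379621601))), 4392074900621) = Mul(Add(1436049, Add(24, -17072, 7762685009161938221836848)), 4392074900621) = Mul(Add(1436049, 7762685009161938221819800), 4392074900621) = Mul(7762685009161938223255849, 4392074900621) = 34094293990167046296402174307731982229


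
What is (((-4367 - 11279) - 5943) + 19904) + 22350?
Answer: 20665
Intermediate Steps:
(((-4367 - 11279) - 5943) + 19904) + 22350 = ((-15646 - 5943) + 19904) + 22350 = (-21589 + 19904) + 22350 = -1685 + 22350 = 20665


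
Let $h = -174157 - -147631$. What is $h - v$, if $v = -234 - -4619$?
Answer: $-30911$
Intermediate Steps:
$h = -26526$ ($h = -174157 + 147631 = -26526$)
$v = 4385$ ($v = -234 + 4619 = 4385$)
$h - v = -26526 - 4385 = -30911$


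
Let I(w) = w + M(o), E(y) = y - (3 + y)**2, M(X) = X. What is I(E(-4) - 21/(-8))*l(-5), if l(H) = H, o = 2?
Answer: 15/8 ≈ 1.8750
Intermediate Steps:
I(w) = 2 + w (I(w) = w + 2 = 2 + w)
I(E(-4) - 21/(-8))*l(-5) = (2 + ((-4 - (3 - 4)**2) - 21/(-8)))*(-5) = (2 + ((-4 - 1*(-1)**2) - 21*(-1)/8))*(-5) = (2 + ((-4 - 1*1) - 1*(-21/8)))*(-5) = (2 + ((-4 - 1) + 21/8))*(-5) = (2 + (-5 + 21/8))*(-5) = (2 - 19/8)*(-5) = -3/8*(-5) = 15/8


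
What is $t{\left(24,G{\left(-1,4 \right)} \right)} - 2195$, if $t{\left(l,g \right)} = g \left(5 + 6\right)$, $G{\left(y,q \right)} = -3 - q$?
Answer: $-2272$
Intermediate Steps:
$t{\left(l,g \right)} = 11 g$ ($t{\left(l,g \right)} = g 11 = 11 g$)
$t{\left(24,G{\left(-1,4 \right)} \right)} - 2195 = 11 \left(-3 - 4\right) - 2195 = 11 \left(-7\right) - 2195 = -77 - 2195 = -2272$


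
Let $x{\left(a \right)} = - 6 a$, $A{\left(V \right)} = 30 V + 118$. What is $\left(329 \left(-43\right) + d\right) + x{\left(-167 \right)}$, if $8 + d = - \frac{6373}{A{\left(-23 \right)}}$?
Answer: $- \frac{7517143}{572} \approx -13142.0$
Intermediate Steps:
$A{\left(V \right)} = 118 + 30 V$
$d = \frac{1797}{572}$ ($d = -8 - \frac{6373}{118 + 30 \left(-23\right)} = -8 - \frac{6373}{118 - 690} = -8 - \frac{6373}{-572} = -8 - - \frac{6373}{572} = -8 + \frac{6373}{572} = \frac{1797}{572} \approx 3.1416$)
$\left(329 \left(-43\right) + d\right) + x{\left(-167 \right)} = \left(329 \left(-43\right) + \frac{1797}{572}\right) - -1002 = \left(-14147 + \frac{1797}{572}\right) + 1002 = - \frac{8090287}{572} + 1002 = - \frac{7517143}{572}$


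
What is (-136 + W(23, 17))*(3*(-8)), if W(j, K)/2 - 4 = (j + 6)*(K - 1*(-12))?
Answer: -37296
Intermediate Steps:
W(j, K) = 8 + 2*(6 + j)*(12 + K) (W(j, K) = 8 + 2*((j + 6)*(K - 1*(-12))) = 8 + 2*((6 + j)*(K + 12)) = 8 + 2*((6 + j)*(12 + K)) = 8 + 2*(6 + j)*(12 + K))
(-136 + W(23, 17))*(3*(-8)) = (-136 + (152 + 12*17 + 24*23 + 2*17*23))*(3*(-8)) = (-136 + (152 + 204 + 552 + 782))*(-24) = (-136 + 1690)*(-24) = 1554*(-24) = -37296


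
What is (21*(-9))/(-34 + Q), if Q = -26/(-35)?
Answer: 2205/388 ≈ 5.6830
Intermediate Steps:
Q = 26/35 (Q = -26*(-1/35) = 26/35 ≈ 0.74286)
(21*(-9))/(-34 + Q) = (21*(-9))/(-34 + 26/35) = -189/(-1164/35) = -189*(-35/1164) = 2205/388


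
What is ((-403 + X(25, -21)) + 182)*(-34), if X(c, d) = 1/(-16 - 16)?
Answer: 120241/16 ≈ 7515.1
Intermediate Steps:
X(c, d) = -1/32 (X(c, d) = 1/(-32) = -1/32)
((-403 + X(25, -21)) + 182)*(-34) = ((-403 - 1/32) + 182)*(-34) = (-12897/32 + 182)*(-34) = -7073/32*(-34) = 120241/16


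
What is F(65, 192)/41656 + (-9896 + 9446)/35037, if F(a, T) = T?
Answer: -166918/20270851 ≈ -0.0082344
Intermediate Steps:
F(65, 192)/41656 + (-9896 + 9446)/35037 = 192/41656 + (-9896 + 9446)/35037 = 192*(1/41656) - 450*1/35037 = 24/5207 - 50/3893 = -166918/20270851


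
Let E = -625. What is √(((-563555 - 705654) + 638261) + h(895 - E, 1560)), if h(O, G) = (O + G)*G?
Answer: 2*√1043463 ≈ 2043.0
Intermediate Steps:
h(O, G) = G*(G + O) (h(O, G) = (G + O)*G = G*(G + O))
√(((-563555 - 705654) + 638261) + h(895 - E, 1560)) = √(((-563555 - 705654) + 638261) + 1560*(1560 + (895 - 1*(-625)))) = √((-1269209 + 638261) + 1560*(1560 + (895 + 625))) = √(-630948 + 1560*(1560 + 1520)) = √(-630948 + 1560*3080) = √(-630948 + 4804800) = √4173852 = 2*√1043463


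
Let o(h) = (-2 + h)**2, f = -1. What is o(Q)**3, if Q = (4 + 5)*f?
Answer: 1771561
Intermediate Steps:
Q = -9 (Q = (4 + 5)*(-1) = 9*(-1) = -9)
o(Q)**3 = ((-2 - 9)**2)**3 = ((-11)**2)**3 = 121**3 = 1771561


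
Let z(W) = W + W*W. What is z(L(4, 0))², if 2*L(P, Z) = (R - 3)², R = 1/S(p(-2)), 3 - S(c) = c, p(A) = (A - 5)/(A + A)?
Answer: 428117481/6250000 ≈ 68.499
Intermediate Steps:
p(A) = (-5 + A)/(2*A) (p(A) = (-5 + A)/((2*A)) = (-5 + A)*(1/(2*A)) = (-5 + A)/(2*A))
S(c) = 3 - c
R = ⅘ (R = 1/(3 - (-5 - 2)/(2*(-2))) = 1/(3 - (-1)*(-7)/(2*2)) = 1/(3 - 1*7/4) = 1/(3 - 7/4) = 1/(5/4) = ⅘ ≈ 0.80000)
L(P, Z) = 121/50 (L(P, Z) = (⅘ - 3)²/2 = (-11/5)²/2 = (½)*(121/25) = 121/50)
z(W) = W + W²
z(L(4, 0))² = (121*(1 + 121/50)/50)² = ((121/50)*(171/50))² = (20691/2500)² = 428117481/6250000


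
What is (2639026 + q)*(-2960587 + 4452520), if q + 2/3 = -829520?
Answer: 2699660720476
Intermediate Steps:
q = -2488562/3 (q = -2/3 - 829520 = -2488562/3 ≈ -8.2952e+5)
(2639026 + q)*(-2960587 + 4452520) = (2639026 - 2488562/3)*(-2960587 + 4452520) = (5428516/3)*1491933 = 2699660720476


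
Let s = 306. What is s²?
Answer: 93636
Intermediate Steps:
s² = 306² = 93636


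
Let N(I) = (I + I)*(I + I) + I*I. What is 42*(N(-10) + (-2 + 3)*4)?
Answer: 21168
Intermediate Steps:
N(I) = 5*I² (N(I) = (2*I)*(2*I) + I² = 4*I² + I² = 5*I²)
42*(N(-10) + (-2 + 3)*4) = 42*(5*(-10)² + (-2 + 3)*4) = 42*(5*100 + 1*4) = 42*(500 + 4) = 42*504 = 21168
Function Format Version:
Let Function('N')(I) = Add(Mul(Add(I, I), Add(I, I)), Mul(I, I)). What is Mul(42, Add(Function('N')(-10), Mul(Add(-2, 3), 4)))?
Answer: 21168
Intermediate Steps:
Function('N')(I) = Mul(5, Pow(I, 2)) (Function('N')(I) = Add(Mul(Mul(2, I), Mul(2, I)), Pow(I, 2)) = Add(Mul(4, Pow(I, 2)), Pow(I, 2)) = Mul(5, Pow(I, 2)))
Mul(42, Add(Function('N')(-10), Mul(Add(-2, 3), 4))) = Mul(42, Add(Mul(5, Pow(-10, 2)), Mul(Add(-2, 3), 4))) = Mul(42, Add(Mul(5, 100), Mul(1, 4))) = Mul(42, Add(500, 4)) = Mul(42, 504) = 21168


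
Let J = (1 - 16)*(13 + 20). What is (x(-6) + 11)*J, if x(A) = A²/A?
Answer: -2475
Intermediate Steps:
x(A) = A
J = -495 (J = -15*33 = -495)
(x(-6) + 11)*J = (-6 + 11)*(-495) = 5*(-495) = -2475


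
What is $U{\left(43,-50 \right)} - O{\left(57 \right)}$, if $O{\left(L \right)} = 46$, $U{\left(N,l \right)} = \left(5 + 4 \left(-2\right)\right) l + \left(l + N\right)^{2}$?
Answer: $153$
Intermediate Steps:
$U{\left(N,l \right)} = \left(N + l\right)^{2} - 3 l$ ($U{\left(N,l \right)} = \left(5 - 8\right) l + \left(N + l\right)^{2} = - 3 l + \left(N + l\right)^{2} = \left(N + l\right)^{2} - 3 l$)
$U{\left(43,-50 \right)} - O{\left(57 \right)} = \left(\left(43 - 50\right)^{2} - -150\right) - 46 = \left(\left(-7\right)^{2} + 150\right) - 46 = \left(49 + 150\right) - 46 = 199 - 46 = 153$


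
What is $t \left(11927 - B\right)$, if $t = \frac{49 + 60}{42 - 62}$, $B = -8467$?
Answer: $- \frac{1111473}{10} \approx -1.1115 \cdot 10^{5}$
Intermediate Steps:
$t = - \frac{109}{20}$ ($t = \frac{109}{-20} = 109 \left(- \frac{1}{20}\right) = - \frac{109}{20} \approx -5.45$)
$t \left(11927 - B\right) = - \frac{109 \left(11927 - -8467\right)}{20} = - \frac{109 \left(11927 + 8467\right)}{20} = \left(- \frac{109}{20}\right) 20394 = - \frac{1111473}{10}$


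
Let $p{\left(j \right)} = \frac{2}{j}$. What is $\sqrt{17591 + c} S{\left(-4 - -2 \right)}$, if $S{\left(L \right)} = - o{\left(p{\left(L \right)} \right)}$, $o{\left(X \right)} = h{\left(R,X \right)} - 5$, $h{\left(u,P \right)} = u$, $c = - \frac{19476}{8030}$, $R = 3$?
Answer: $\frac{2 \sqrt{283531779905}}{4015} \approx 265.24$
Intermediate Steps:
$c = - \frac{9738}{4015}$ ($c = \left(-19476\right) \frac{1}{8030} = - \frac{9738}{4015} \approx -2.4254$)
$o{\left(X \right)} = -2$ ($o{\left(X \right)} = 3 - 5 = -2$)
$S{\left(L \right)} = 2$ ($S{\left(L \right)} = \left(-1\right) \left(-2\right) = 2$)
$\sqrt{17591 + c} S{\left(-4 - -2 \right)} = \sqrt{17591 - \frac{9738}{4015}} \cdot 2 = \sqrt{\frac{70618127}{4015}} \cdot 2 = \frac{\sqrt{283531779905}}{4015} \cdot 2 = \frac{2 \sqrt{283531779905}}{4015}$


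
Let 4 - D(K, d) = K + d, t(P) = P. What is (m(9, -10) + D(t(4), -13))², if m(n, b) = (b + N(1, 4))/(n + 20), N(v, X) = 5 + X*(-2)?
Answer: 132496/841 ≈ 157.55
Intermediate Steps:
N(v, X) = 5 - 2*X
m(n, b) = (-3 + b)/(20 + n) (m(n, b) = (b + (5 - 2*4))/(n + 20) = (b + (5 - 8))/(20 + n) = (b - 3)/(20 + n) = (-3 + b)/(20 + n))
D(K, d) = 4 - K - d (D(K, d) = 4 - (K + d) = 4 + (-K - d) = 4 - K - d)
(m(9, -10) + D(t(4), -13))² = ((-3 - 10)/(20 + 9) + (4 - 1*4 - 1*(-13)))² = (-13/29 + (4 - 4 + 13))² = ((1/29)*(-13) + 13)² = (-13/29 + 13)² = (364/29)² = 132496/841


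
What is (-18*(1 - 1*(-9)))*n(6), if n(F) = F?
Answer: -1080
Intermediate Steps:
(-18*(1 - 1*(-9)))*n(6) = -18*(1 - 1*(-9))*6 = -18*(1 + 9)*6 = -18*10*6 = -180*6 = -1080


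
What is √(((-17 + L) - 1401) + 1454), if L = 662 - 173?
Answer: 5*√21 ≈ 22.913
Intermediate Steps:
L = 489
√(((-17 + L) - 1401) + 1454) = √(((-17 + 489) - 1401) + 1454) = √((472 - 1401) + 1454) = √(-929 + 1454) = √525 = 5*√21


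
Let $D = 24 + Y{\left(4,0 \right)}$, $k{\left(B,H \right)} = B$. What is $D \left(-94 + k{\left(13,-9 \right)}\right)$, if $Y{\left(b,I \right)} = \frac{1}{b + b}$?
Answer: $- \frac{15633}{8} \approx -1954.1$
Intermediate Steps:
$Y{\left(b,I \right)} = \frac{1}{2 b}$
$D = \frac{193}{8}$ ($D = 24 + \frac{1}{2 \cdot 4} = 24 + \frac{1}{2} \cdot \frac{1}{4} = 24 + \frac{1}{8} = \frac{193}{8} \approx 24.125$)
$D \left(-94 + k{\left(13,-9 \right)}\right) = \frac{193 \left(-94 + 13\right)}{8} = \frac{193}{8} \left(-81\right) = - \frac{15633}{8}$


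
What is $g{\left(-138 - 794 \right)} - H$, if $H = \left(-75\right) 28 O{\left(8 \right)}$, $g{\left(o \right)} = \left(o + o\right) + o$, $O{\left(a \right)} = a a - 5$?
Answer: $121104$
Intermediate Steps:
$O{\left(a \right)} = -5 + a^{2}$ ($O{\left(a \right)} = a^{2} - 5 = -5 + a^{2}$)
$g{\left(o \right)} = 3 o$ ($g{\left(o \right)} = 2 o + o = 3 o$)
$H = -123900$ ($H = \left(-75\right) 28 \left(-5 + 8^{2}\right) = - 2100 \left(-5 + 64\right) = \left(-2100\right) 59 = -123900$)
$g{\left(-138 - 794 \right)} - H = 3 \left(-138 - 794\right) - -123900 = 3 \left(-138 - 794\right) + 123900 = 3 \left(-932\right) + 123900 = -2796 + 123900 = 121104$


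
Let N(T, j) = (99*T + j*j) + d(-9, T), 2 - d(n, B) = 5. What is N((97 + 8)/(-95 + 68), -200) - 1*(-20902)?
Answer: 60514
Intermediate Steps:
d(n, B) = -3 (d(n, B) = 2 - 1*5 = 2 - 5 = -3)
N(T, j) = -3 + j**2 + 99*T (N(T, j) = (99*T + j*j) - 3 = (99*T + j**2) - 3 = (j**2 + 99*T) - 3 = -3 + j**2 + 99*T)
N((97 + 8)/(-95 + 68), -200) - 1*(-20902) = (-3 + (-200)**2 + 99*((97 + 8)/(-95 + 68))) - 1*(-20902) = (-3 + 40000 + 99*(105/(-27))) + 20902 = (-3 + 40000 + 99*(105*(-1/27))) + 20902 = (-3 + 40000 + 99*(-35/9)) + 20902 = (-3 + 40000 - 385) + 20902 = 39612 + 20902 = 60514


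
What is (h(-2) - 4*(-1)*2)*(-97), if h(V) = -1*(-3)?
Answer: -1067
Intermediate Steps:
h(V) = 3
(h(-2) - 4*(-1)*2)*(-97) = (3 - 4*(-1)*2)*(-97) = (3 + 4*2)*(-97) = (3 + 8)*(-97) = 11*(-97) = -1067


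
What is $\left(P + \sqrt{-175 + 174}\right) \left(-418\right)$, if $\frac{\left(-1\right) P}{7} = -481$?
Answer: $-1407406 - 418 i \approx -1.4074 \cdot 10^{6} - 418.0 i$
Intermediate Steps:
$P = 3367$ ($P = \left(-7\right) \left(-481\right) = 3367$)
$\left(P + \sqrt{-175 + 174}\right) \left(-418\right) = \left(3367 + \sqrt{-175 + 174}\right) \left(-418\right) = \left(3367 + \sqrt{-1}\right) \left(-418\right) = \left(3367 + i\right) \left(-418\right) = -1407406 - 418 i$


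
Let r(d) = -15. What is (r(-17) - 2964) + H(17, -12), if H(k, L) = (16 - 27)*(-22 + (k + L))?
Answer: -2792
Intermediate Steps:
H(k, L) = 242 - 11*L - 11*k (H(k, L) = -11*(-22 + (L + k)) = -11*(-22 + L + k) = 242 - 11*L - 11*k)
(r(-17) - 2964) + H(17, -12) = (-15 - 2964) + (242 - 11*(-12) - 11*17) = -2979 + (242 + 132 - 187) = -2979 + 187 = -2792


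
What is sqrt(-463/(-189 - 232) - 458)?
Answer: I*sqrt(80981455)/421 ≈ 21.375*I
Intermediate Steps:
sqrt(-463/(-189 - 232) - 458) = sqrt(-463/(-421) - 458) = sqrt(-463*(-1/421) - 458) = sqrt(463/421 - 458) = sqrt(-192355/421) = I*sqrt(80981455)/421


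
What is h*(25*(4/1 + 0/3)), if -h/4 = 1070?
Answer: -428000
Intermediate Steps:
h = -4280 (h = -4*1070 = -4280)
h*(25*(4/1 + 0/3)) = -107000*(4/1 + 0/3) = -107000*(4*1 + 0*(⅓)) = -107000*(4 + 0) = -107000*4 = -4280*100 = -428000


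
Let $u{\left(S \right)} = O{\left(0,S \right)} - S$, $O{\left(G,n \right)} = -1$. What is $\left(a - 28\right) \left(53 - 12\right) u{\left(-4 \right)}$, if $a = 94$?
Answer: $8118$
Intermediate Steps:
$u{\left(S \right)} = -1 - S$
$\left(a - 28\right) \left(53 - 12\right) u{\left(-4 \right)} = \left(94 - 28\right) \left(53 - 12\right) \left(-1 - -4\right) = 66 \left(53 - 12\right) \left(-1 + 4\right) = 66 \left(53 - 12\right) 3 = 66 \cdot 41 \cdot 3 = 2706 \cdot 3 = 8118$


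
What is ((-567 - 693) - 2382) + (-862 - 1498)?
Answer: -6002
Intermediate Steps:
((-567 - 693) - 2382) + (-862 - 1498) = (-1260 - 2382) - 2360 = -3642 - 2360 = -6002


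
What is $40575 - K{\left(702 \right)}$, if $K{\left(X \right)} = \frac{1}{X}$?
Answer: $\frac{28483649}{702} \approx 40575.0$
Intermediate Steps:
$40575 - K{\left(702 \right)} = 40575 - \frac{1}{702} = \frac{28483649}{702}$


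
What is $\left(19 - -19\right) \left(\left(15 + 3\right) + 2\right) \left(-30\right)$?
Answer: $-22800$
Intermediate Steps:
$\left(19 - -19\right) \left(\left(15 + 3\right) + 2\right) \left(-30\right) = \left(19 + 19\right) \left(18 + 2\right) \left(-30\right) = 38 \cdot 20 \left(-30\right) = 760 \left(-30\right) = -22800$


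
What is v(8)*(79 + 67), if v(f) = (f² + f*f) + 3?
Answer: 19126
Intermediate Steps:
v(f) = 3 + 2*f² (v(f) = (f² + f²) + 3 = 2*f² + 3 = 3 + 2*f²)
v(8)*(79 + 67) = (3 + 2*8²)*(79 + 67) = (3 + 2*64)*146 = (3 + 128)*146 = 131*146 = 19126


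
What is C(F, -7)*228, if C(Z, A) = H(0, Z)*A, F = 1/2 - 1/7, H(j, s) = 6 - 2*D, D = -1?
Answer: -12768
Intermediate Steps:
H(j, s) = 8 (H(j, s) = 6 - 2*(-1) = 6 + 2 = 8)
F = 5/14 (F = 1*(1/2) - 1*1/7 = 1/2 - 1/7 = 5/14 ≈ 0.35714)
C(Z, A) = 8*A
C(F, -7)*228 = (8*(-7))*228 = -56*228 = -12768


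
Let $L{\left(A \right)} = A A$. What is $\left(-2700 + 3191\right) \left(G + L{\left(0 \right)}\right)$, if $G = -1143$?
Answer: $-561213$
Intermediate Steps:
$L{\left(A \right)} = A^{2}$
$\left(-2700 + 3191\right) \left(G + L{\left(0 \right)}\right) = \left(-2700 + 3191\right) \left(-1143 + 0^{2}\right) = 491 \left(-1143 + 0\right) = 491 \left(-1143\right) = -561213$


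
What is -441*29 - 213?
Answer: -13002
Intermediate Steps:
-441*29 - 213 = -12789 - 213 = -13002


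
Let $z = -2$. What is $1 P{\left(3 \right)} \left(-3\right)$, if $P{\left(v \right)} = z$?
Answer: $6$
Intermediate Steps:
$P{\left(v \right)} = -2$
$1 P{\left(3 \right)} \left(-3\right) = 1 \left(-2\right) \left(-3\right) = \left(-2\right) \left(-3\right) = 6$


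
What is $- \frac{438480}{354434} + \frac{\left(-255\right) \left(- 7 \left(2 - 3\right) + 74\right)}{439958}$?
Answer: $- \frac{100116809055}{77968036886} \approx -1.2841$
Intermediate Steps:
$- \frac{438480}{354434} + \frac{\left(-255\right) \left(- 7 \left(2 - 3\right) + 74\right)}{439958} = \left(-438480\right) \frac{1}{354434} + - 255 \left(\left(-7\right) \left(-1\right) + 74\right) \frac{1}{439958} = - \frac{219240}{177217} + - 255 \left(7 + 74\right) \frac{1}{439958} = - \frac{219240}{177217} + \left(-255\right) 81 \cdot \frac{1}{439958} = - \frac{219240}{177217} - \frac{20655}{439958} = - \frac{100116809055}{77968036886}$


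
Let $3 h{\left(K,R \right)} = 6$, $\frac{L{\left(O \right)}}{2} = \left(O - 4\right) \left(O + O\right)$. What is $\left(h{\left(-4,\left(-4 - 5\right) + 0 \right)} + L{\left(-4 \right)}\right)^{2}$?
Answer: $16900$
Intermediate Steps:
$L{\left(O \right)} = 4 O \left(-4 + O\right)$ ($L{\left(O \right)} = 2 \left(O - 4\right) \left(O + O\right) = 2 \left(-4 + O\right) 2 O = 2 \cdot 2 O \left(-4 + O\right) = 4 O \left(-4 + O\right)$)
$h{\left(K,R \right)} = 2$ ($h{\left(K,R \right)} = \frac{1}{3} \cdot 6 = 2$)
$\left(h{\left(-4,\left(-4 - 5\right) + 0 \right)} + L{\left(-4 \right)}\right)^{2} = \left(2 + 4 \left(-4\right) \left(-4 - 4\right)\right)^{2} = \left(2 + 4 \left(-4\right) \left(-8\right)\right)^{2} = \left(2 + 128\right)^{2} = 130^{2} = 16900$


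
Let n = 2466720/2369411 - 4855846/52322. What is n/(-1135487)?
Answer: 5688215601433/70384480189575277 ≈ 8.0816e-5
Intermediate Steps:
n = -5688215601433/61986161171 (n = 2466720*(1/2369411) - 4855846*1/52322 = 2466720/2369411 - 2427923/26161 = -5688215601433/61986161171 ≈ -91.766)
n/(-1135487) = -5688215601433/61986161171/(-1135487) = -5688215601433/61986161171*(-1/1135487) = 5688215601433/70384480189575277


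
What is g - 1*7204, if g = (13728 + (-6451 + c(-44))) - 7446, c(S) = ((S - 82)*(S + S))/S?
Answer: -7625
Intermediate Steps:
c(S) = -164 + 2*S (c(S) = ((-82 + S)*(2*S))/S = (2*S*(-82 + S))/S = -164 + 2*S)
g = -421 (g = (13728 + (-6451 + (-164 + 2*(-44)))) - 7446 = (13728 + (-6451 + (-164 - 88))) - 7446 = (13728 + (-6451 - 252)) - 7446 = (13728 - 6703) - 7446 = 7025 - 7446 = -421)
g - 1*7204 = -421 - 1*7204 = -421 - 7204 = -7625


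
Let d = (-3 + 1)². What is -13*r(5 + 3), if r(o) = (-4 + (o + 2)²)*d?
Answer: -4992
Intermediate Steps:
d = 4 (d = (-2)² = 4)
r(o) = -16 + 4*(2 + o)² (r(o) = (-4 + (o + 2)²)*4 = (-4 + (2 + o)²)*4 = -16 + 4*(2 + o)²)
-13*r(5 + 3) = -52*(5 + 3)*(4 + (5 + 3)) = -52*8*(4 + 8) = -52*8*12 = -13*384 = -4992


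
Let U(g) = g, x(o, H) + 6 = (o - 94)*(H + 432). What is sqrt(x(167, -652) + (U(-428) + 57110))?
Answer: 2*sqrt(10154) ≈ 201.53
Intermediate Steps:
x(o, H) = -6 + (-94 + o)*(432 + H) (x(o, H) = -6 + (o - 94)*(H + 432) = -6 + (-94 + o)*(432 + H))
sqrt(x(167, -652) + (U(-428) + 57110)) = sqrt((-40614 - 94*(-652) + 432*167 - 652*167) + (-428 + 57110)) = sqrt((-40614 + 61288 + 72144 - 108884) + 56682) = sqrt(-16066 + 56682) = sqrt(40616) = 2*sqrt(10154)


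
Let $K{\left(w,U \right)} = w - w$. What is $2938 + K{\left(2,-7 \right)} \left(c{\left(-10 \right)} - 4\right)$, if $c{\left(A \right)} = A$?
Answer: $2938$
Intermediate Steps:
$K{\left(w,U \right)} = 0$
$2938 + K{\left(2,-7 \right)} \left(c{\left(-10 \right)} - 4\right) = 2938 + 0 \left(-10 - 4\right) = 2938 + 0 \left(-14\right) = 2938 + 0 = 2938$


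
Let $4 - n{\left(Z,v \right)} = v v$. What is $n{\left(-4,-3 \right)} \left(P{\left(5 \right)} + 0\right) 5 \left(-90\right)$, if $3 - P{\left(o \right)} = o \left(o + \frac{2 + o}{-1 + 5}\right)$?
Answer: $- \frac{138375}{2} \approx -69188.0$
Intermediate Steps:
$n{\left(Z,v \right)} = 4 - v^{2}$ ($n{\left(Z,v \right)} = 4 - v v = 4 - v^{2}$)
$P{\left(o \right)} = 3 - o \left(\frac{1}{2} + \frac{5 o}{4}\right)$ ($P{\left(o \right)} = 3 - o \left(o + \frac{2 + o}{-1 + 5}\right) = 3 - o \left(o + \frac{2 + o}{4}\right) = 3 - o \left(o + \left(2 + o\right) \frac{1}{4}\right) = 3 - o \left(o + \left(\frac{1}{2} + \frac{o}{4}\right)\right) = 3 - o \left(\frac{1}{2} + \frac{5 o}{4}\right)$)
$n{\left(-4,-3 \right)} \left(P{\left(5 \right)} + 0\right) 5 \left(-90\right) = \left(4 - \left(-3\right)^{2}\right) \left(\left(3 - \frac{5 \cdot 5^{2}}{4} - \frac{5}{2}\right) + 0\right) 5 \left(-90\right) = \left(4 - 9\right) \left(\left(3 - \frac{125}{4} - \frac{5}{2}\right) + 0\right) 5 \left(-90\right) = - 5 \left(- \frac{123}{4} + 0\right) 5 \left(-90\right) = - 5 \left(\left(- \frac{123}{4}\right) 5\right) \left(-90\right) = \left(-5\right) \left(- \frac{615}{4}\right) \left(-90\right) = \frac{3075}{4} \left(-90\right) = - \frac{138375}{2}$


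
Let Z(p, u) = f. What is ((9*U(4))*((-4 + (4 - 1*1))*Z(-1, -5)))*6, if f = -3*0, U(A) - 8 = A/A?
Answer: 0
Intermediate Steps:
U(A) = 9 (U(A) = 8 + A/A = 8 + 1 = 9)
f = 0
Z(p, u) = 0
((9*U(4))*((-4 + (4 - 1*1))*Z(-1, -5)))*6 = ((9*9)*((-4 + (4 - 1*1))*0))*6 = (81*((-4 + (4 - 1))*0))*6 = (81*((-4 + 3)*0))*6 = (81*(-1*0))*6 = (81*0)*6 = 0*6 = 0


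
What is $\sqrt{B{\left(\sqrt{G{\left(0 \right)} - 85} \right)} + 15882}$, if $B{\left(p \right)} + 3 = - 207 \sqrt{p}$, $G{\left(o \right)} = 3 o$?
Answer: $\sqrt{15879 - 207 \sqrt[4]{85} \sqrt{i}} \approx 124.25 - 1.788 i$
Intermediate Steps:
$B{\left(p \right)} = -3 - 207 \sqrt{p}$
$\sqrt{B{\left(\sqrt{G{\left(0 \right)} - 85} \right)} + 15882} = \sqrt{\left(-3 - 207 \sqrt{\sqrt{3 \cdot 0 - 85}}\right) + 15882} = \sqrt{\left(-3 - 207 \sqrt{\sqrt{0 - 85}}\right) + 15882} = \sqrt{\left(-3 - 207 \sqrt{\sqrt{-85}}\right) + 15882} = \sqrt{\left(-3 - 207 \sqrt{i \sqrt{85}}\right) + 15882} = \sqrt{\left(-3 - 207 \sqrt[4]{85} \sqrt{i}\right) + 15882} = \sqrt{15879 - 207 \sqrt[4]{85} \sqrt{i}}$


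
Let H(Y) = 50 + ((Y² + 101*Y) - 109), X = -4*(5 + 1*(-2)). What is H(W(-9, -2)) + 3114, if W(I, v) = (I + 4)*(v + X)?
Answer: 15025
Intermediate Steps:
X = -12 (X = -4*(5 - 2) = -4*3 = -12)
W(I, v) = (-12 + v)*(4 + I) (W(I, v) = (I + 4)*(v - 12) = (4 + I)*(-12 + v) = (-12 + v)*(4 + I))
H(Y) = -59 + Y² + 101*Y (H(Y) = 50 + (-109 + Y² + 101*Y) = -59 + Y² + 101*Y)
H(W(-9, -2)) + 3114 = (-59 + (-48 - 12*(-9) + 4*(-2) - 9*(-2))² + 101*(-48 - 12*(-9) + 4*(-2) - 9*(-2))) + 3114 = (-59 + (-48 + 108 - 8 + 18)² + 101*(-48 + 108 - 8 + 18)) + 3114 = (-59 + 70² + 101*70) + 3114 = (-59 + 4900 + 7070) + 3114 = 11911 + 3114 = 15025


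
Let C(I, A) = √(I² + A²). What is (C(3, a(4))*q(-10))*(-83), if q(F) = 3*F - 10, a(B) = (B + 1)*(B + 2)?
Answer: 9960*√101 ≈ 1.0010e+5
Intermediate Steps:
a(B) = (1 + B)*(2 + B)
q(F) = -10 + 3*F
C(I, A) = √(A² + I²)
(C(3, a(4))*q(-10))*(-83) = (√((2 + 4² + 3*4)² + 3²)*(-10 + 3*(-10)))*(-83) = (√((2 + 16 + 12)² + 9)*(-10 - 30))*(-83) = (√(30² + 9)*(-40))*(-83) = (√(900 + 9)*(-40))*(-83) = (√909*(-40))*(-83) = ((3*√101)*(-40))*(-83) = -120*√101*(-83) = 9960*√101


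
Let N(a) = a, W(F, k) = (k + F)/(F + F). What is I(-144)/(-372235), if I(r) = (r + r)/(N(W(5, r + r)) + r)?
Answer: -576/128272181 ≈ -4.4905e-6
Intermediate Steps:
W(F, k) = (F + k)/(2*F) (W(F, k) = (F + k)/((2*F)) = (F + k)*(1/(2*F)) = (F + k)/(2*F))
I(r) = 2*r/(1/2 + 6*r/5) (I(r) = (r + r)/((1/2)*(5 + (r + r))/5 + r) = (2*r)/((1/2)*(1/5)*(5 + 2*r) + r) = (2*r)/((1/2 + r/5) + r) = (2*r)/(1/2 + 6*r/5) = 2*r/(1/2 + 6*r/5))
I(-144)/(-372235) = (20*(-144)/(5 + 12*(-144)))/(-372235) = (20*(-144)/(5 - 1728))*(-1/372235) = (20*(-144)/(-1723))*(-1/372235) = (20*(-144)*(-1/1723))*(-1/372235) = (2880/1723)*(-1/372235) = -576/128272181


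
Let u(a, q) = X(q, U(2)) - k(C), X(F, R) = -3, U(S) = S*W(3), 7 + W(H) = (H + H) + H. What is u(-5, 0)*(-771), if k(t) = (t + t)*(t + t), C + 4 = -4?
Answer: 199689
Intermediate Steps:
C = -8 (C = -4 - 4 = -8)
k(t) = 4*t² (k(t) = (2*t)*(2*t) = 4*t²)
W(H) = -7 + 3*H (W(H) = -7 + ((H + H) + H) = -7 + (2*H + H) = -7 + 3*H)
U(S) = 2*S (U(S) = S*(-7 + 3*3) = S*(-7 + 9) = S*2 = 2*S)
u(a, q) = -259 (u(a, q) = -3 - 4*(-8)² = -3 - 4*64 = -3 - 1*256 = -3 - 256 = -259)
u(-5, 0)*(-771) = -259*(-771) = 199689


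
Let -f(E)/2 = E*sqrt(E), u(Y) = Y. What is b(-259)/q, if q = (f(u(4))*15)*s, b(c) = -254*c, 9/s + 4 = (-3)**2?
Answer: -32893/216 ≈ -152.28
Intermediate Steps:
f(E) = -2*E**(3/2) (f(E) = -2*E*sqrt(E) = -2*E**(3/2))
s = 9/5 (s = 9/(-4 + (-3)**2) = 9/(-4 + 9) = 9/5 ≈ 1.8000)
q = -432 (q = (-2*4**(3/2)*15)*(9/5) = (-2*8*15)*(9/5) = -16*15*(9/5) = -240*9/5 = -432)
b(-259)/q = -254*(-259)/(-432) = 65786*(-1/432) = -32893/216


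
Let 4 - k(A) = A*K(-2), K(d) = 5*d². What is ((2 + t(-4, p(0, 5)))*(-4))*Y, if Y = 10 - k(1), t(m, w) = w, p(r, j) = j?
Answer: -728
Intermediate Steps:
k(A) = 4 - 20*A (k(A) = 4 - A*5*(-2)² = 4 - A*5*4 = 4 - A*20 = 4 - 20*A)
Y = 26 (Y = 10 - (4 - 20*1) = 10 - (4 - 20) = 10 - 1*(-16) = 10 + 16 = 26)
((2 + t(-4, p(0, 5)))*(-4))*Y = ((2 + 5)*(-4))*26 = (7*(-4))*26 = -28*26 = -728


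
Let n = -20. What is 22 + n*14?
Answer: -258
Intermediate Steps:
22 + n*14 = 22 - 20*14 = 22 - 280 = -258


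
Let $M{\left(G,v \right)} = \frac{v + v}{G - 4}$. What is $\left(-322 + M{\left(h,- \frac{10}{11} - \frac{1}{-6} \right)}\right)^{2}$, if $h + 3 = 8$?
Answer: $\frac{113955625}{1089} \approx 1.0464 \cdot 10^{5}$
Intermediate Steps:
$h = 5$ ($h = -3 + 8 = 5$)
$M{\left(G,v \right)} = \frac{2 v}{-4 + G}$
$\left(-322 + M{\left(h,- \frac{10}{11} - \frac{1}{-6} \right)}\right)^{2} = \left(-322 + \frac{2 \left(- \frac{10}{11} - \frac{1}{-6}\right)}{-4 + 5}\right)^{2} = \left(-322 + \frac{2 \left(\left(-10\right) \frac{1}{11} - - \frac{1}{6}\right)}{1}\right)^{2} = \left(-322 + 2 \left(- \frac{10}{11} + \frac{1}{6}\right) 1\right)^{2} = \left(-322 + 2 \left(- \frac{49}{66}\right) 1\right)^{2} = \left(-322 - \frac{49}{33}\right)^{2} = \left(- \frac{10675}{33}\right)^{2} = \frac{113955625}{1089}$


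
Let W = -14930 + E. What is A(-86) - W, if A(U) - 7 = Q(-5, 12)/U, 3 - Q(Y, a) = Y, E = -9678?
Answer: 1058441/43 ≈ 24615.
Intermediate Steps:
Q(Y, a) = 3 - Y
A(U) = 7 + 8/U (A(U) = 7 + (3 - 1*(-5))/U = 7 + (3 + 5)/U = 7 + 8/U)
W = -24608 (W = -14930 - 9678 = -24608)
A(-86) - W = (7 + 8/(-86)) - 1*(-24608) = (7 + 8*(-1/86)) + 24608 = (7 - 4/43) + 24608 = 297/43 + 24608 = 1058441/43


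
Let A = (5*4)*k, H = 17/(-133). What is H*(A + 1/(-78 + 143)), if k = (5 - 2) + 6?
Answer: -198917/8645 ≈ -23.009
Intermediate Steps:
H = -17/133 (H = 17*(-1/133) = -17/133 ≈ -0.12782)
k = 9 (k = 3 + 6 = 9)
A = 180 (A = (5*4)*9 = 20*9 = 180)
H*(A + 1/(-78 + 143)) = -17*(180 + 1/(-78 + 143))/133 = -17*(180 + 1/65)/133 = -17/133*11701/65 = -198917/8645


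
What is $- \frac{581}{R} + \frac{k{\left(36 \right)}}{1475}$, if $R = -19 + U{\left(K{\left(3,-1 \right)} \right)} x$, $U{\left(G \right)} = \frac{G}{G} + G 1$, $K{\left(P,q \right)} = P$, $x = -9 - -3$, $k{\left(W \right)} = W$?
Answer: $\frac{858523}{63425} \approx 13.536$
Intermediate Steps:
$x = -6$ ($x = -9 + 3 = -6$)
$U{\left(G \right)} = 1 + G$
$R = -43$ ($R = -19 + \left(1 + 3\right) \left(-6\right) = -19 + 4 \left(-6\right) = -19 - 24 = -43$)
$- \frac{581}{R} + \frac{k{\left(36 \right)}}{1475} = - \frac{581}{-43} + \frac{36}{1475} = \left(-581\right) \left(- \frac{1}{43}\right) + 36 \cdot \frac{1}{1475} = \frac{581}{43} + \frac{36}{1475} = \frac{858523}{63425}$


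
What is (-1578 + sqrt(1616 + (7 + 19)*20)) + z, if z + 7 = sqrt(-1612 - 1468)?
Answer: -1585 + 2*sqrt(534) + 2*I*sqrt(770) ≈ -1538.8 + 55.498*I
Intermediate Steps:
z = -7 + 2*I*sqrt(770) (z = -7 + sqrt(-1612 - 1468) = -7 + sqrt(-3080) = -7 + 2*I*sqrt(770) ≈ -7.0 + 55.498*I)
(-1578 + sqrt(1616 + (7 + 19)*20)) + z = (-1578 + sqrt(1616 + (7 + 19)*20)) + (-7 + 2*I*sqrt(770)) = (-1578 + sqrt(1616 + 26*20)) + (-7 + 2*I*sqrt(770)) = (-1578 + sqrt(1616 + 520)) + (-7 + 2*I*sqrt(770)) = (-1578 + sqrt(2136)) + (-7 + 2*I*sqrt(770)) = (-1578 + 2*sqrt(534)) + (-7 + 2*I*sqrt(770)) = -1585 + 2*sqrt(534) + 2*I*sqrt(770)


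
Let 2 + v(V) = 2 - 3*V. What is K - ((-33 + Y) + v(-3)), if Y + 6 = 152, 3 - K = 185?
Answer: -304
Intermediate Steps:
K = -182 (K = 3 - 1*185 = 3 - 185 = -182)
v(V) = -3*V (v(V) = -2 + (2 - 3*V) = -3*V)
Y = 146 (Y = -6 + 152 = 146)
K - ((-33 + Y) + v(-3)) = -182 - ((-33 + 146) - 3*(-3)) = -182 - (113 + 9) = -182 - 1*122 = -182 - 122 = -304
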